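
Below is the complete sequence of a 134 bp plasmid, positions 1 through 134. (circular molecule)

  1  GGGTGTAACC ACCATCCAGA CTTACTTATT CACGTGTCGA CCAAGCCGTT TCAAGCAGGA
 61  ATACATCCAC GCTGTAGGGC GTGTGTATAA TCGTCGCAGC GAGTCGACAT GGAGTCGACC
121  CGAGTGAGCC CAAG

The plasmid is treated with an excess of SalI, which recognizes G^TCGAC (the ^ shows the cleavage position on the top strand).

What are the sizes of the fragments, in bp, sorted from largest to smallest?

SalI sites (GTCGAC) start at positions 36, 103, 114.
SalI cuts after the first base of each site, so after positions 36, 103, 114.
Circular molecule, 3 cuts → 3 fragments:
  37–103 → 67 bp
  104–114 → 11 bp
  115–134 then 1–36 → 20 + 36 = 56 bp
Sorted largest to smallest: 67, 56, 11 bp.

67, 56, 11 bp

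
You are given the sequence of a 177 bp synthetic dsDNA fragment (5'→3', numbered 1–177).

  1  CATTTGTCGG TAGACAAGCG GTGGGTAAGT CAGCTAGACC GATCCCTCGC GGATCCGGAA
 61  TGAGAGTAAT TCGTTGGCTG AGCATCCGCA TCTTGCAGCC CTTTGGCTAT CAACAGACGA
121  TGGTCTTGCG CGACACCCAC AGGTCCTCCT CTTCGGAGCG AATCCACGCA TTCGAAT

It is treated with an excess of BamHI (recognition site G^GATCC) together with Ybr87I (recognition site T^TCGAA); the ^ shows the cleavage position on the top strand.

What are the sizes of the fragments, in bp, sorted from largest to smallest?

The BamHI site (GGATCC) starts at position 51.
BamHI cuts after the first base of each site, so after position 51.
The Ybr87I site (TTCGAA) starts at position 171.
Ybr87I cuts after the first base of each site, so after position 171.
Combined cut positions: 51, 171.
Linear molecule, 2 cuts → 3 fragments:
  1–51 → 51 bp
  52–171 → 120 bp
  172–177 → 6 bp
Sorted largest to smallest: 120, 51, 6 bp.

120, 51, 6 bp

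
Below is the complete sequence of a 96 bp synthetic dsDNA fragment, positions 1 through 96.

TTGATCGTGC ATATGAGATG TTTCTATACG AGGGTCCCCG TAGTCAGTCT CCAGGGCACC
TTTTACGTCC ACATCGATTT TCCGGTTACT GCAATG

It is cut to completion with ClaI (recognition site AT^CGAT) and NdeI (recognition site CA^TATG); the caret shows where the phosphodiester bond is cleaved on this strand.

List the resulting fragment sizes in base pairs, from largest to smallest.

63, 22, 11 bp

The ClaI site (ATCGAT) starts at position 73.
ClaI cuts after base 2 of each site, so after position 74.
The NdeI site (CATATG) starts at position 10.
NdeI cuts after base 2 of each site, so after position 11.
Combined cut positions: 11, 74.
Linear molecule, 2 cuts → 3 fragments:
  1–11 → 11 bp
  12–74 → 63 bp
  75–96 → 22 bp
Sorted largest to smallest: 63, 22, 11 bp.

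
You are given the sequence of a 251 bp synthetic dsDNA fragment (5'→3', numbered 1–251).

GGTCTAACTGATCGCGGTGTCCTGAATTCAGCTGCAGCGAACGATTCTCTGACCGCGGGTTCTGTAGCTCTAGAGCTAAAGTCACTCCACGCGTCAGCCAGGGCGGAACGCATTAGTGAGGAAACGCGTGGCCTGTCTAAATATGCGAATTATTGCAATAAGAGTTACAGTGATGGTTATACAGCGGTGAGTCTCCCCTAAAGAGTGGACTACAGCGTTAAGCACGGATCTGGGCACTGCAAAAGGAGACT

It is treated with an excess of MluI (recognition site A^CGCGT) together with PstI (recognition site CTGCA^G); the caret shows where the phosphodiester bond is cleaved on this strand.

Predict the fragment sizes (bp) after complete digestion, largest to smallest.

MluI sites (ACGCGT) start at positions 89, 124.
MluI cuts after the first base of each site, so after positions 89, 124.
The PstI site (CTGCAG) starts at position 32.
PstI cuts after base 5 of each site (before the last base), so after position 36.
Combined cut positions: 36, 89, 124.
Linear molecule, 3 cuts → 4 fragments:
  1–36 → 36 bp
  37–89 → 53 bp
  90–124 → 35 bp
  125–251 → 127 bp
Sorted largest to smallest: 127, 53, 36, 35 bp.

127, 53, 36, 35 bp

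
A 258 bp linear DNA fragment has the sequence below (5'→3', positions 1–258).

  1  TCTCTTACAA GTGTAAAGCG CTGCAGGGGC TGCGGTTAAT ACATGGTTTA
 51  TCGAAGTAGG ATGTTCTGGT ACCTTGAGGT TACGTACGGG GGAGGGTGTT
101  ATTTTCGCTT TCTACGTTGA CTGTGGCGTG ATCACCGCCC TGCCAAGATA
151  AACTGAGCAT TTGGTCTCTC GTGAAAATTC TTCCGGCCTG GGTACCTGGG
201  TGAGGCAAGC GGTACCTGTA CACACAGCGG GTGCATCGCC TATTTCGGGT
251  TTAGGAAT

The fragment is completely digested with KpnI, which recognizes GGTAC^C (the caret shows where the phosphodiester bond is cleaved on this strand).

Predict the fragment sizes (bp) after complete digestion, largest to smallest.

123, 72, 43, 20 bp

KpnI sites (GGTACC) start at positions 68, 191, 211.
KpnI cuts after base 5 of each site (before the last base), so after positions 72, 195, 215.
Linear molecule, 3 cuts → 4 fragments:
  1–72 → 72 bp
  73–195 → 123 bp
  196–215 → 20 bp
  216–258 → 43 bp
Sorted largest to smallest: 123, 72, 43, 20 bp.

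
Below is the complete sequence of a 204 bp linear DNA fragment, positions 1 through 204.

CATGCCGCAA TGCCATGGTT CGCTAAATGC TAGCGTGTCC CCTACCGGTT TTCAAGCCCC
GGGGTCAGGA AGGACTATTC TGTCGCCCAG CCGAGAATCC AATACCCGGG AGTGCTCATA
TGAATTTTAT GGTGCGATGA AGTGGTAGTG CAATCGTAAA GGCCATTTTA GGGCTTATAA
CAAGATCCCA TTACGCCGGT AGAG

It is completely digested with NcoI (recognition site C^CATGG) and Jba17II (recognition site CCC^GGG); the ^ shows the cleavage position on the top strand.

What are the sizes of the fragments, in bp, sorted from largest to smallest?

The NcoI site (CCATGG) starts at position 13.
NcoI cuts after the first base of each site, so after position 13.
Jba17II sites (CCCGGG) start at positions 58, 105.
Jba17II cuts after base 3 of each site, so after positions 60, 107.
Combined cut positions: 13, 60, 107.
Linear molecule, 3 cuts → 4 fragments:
  1–13 → 13 bp
  14–60 → 47 bp
  61–107 → 47 bp
  108–204 → 97 bp
Sorted largest to smallest: 97, 47, 47, 13 bp.

97, 47, 47, 13 bp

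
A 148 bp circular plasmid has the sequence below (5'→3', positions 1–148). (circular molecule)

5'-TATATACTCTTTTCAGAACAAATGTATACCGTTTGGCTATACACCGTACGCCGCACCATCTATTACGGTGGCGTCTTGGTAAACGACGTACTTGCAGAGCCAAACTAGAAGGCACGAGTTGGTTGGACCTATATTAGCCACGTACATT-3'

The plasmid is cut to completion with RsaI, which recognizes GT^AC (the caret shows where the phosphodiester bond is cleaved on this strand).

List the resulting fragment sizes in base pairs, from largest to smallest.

RsaI sites (GTAC) start at positions 46, 88, 142.
RsaI cuts after base 2 of each site, so after positions 47, 89, 143.
Circular molecule, 3 cuts → 3 fragments:
  48–89 → 42 bp
  90–143 → 54 bp
  144–148 then 1–47 → 5 + 47 = 52 bp
Sorted largest to smallest: 54, 52, 42 bp.

54, 52, 42 bp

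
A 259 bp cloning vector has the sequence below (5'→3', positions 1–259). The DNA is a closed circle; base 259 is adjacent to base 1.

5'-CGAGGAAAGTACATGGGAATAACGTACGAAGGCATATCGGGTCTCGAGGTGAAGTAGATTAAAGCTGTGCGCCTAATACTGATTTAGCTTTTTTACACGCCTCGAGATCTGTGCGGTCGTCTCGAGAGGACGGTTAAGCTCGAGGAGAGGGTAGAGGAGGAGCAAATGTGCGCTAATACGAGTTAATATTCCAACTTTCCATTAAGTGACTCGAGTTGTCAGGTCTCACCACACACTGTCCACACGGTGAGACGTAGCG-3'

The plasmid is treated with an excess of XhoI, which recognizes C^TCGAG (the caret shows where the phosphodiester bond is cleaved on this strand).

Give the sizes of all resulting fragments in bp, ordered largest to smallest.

XhoI sites (CTCGAG) start at positions 43, 101, 121, 139, 210.
XhoI cuts after the first base of each site, so after positions 43, 101, 121, 139, 210.
Circular molecule, 5 cuts → 5 fragments:
  44–101 → 58 bp
  102–121 → 20 bp
  122–139 → 18 bp
  140–210 → 71 bp
  211–259 then 1–43 → 49 + 43 = 92 bp
Sorted largest to smallest: 92, 71, 58, 20, 18 bp.

92, 71, 58, 20, 18 bp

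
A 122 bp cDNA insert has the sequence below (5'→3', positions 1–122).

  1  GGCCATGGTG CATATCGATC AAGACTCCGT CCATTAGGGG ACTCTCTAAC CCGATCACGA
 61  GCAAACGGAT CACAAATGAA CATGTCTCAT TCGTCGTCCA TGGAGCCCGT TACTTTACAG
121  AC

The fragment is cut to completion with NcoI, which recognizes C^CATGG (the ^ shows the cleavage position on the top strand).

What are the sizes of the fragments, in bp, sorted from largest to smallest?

95, 24, 3 bp

NcoI sites (CCATGG) start at positions 3, 98.
NcoI cuts after the first base of each site, so after positions 3, 98.
Linear molecule, 2 cuts → 3 fragments:
  1–3 → 3 bp
  4–98 → 95 bp
  99–122 → 24 bp
Sorted largest to smallest: 95, 24, 3 bp.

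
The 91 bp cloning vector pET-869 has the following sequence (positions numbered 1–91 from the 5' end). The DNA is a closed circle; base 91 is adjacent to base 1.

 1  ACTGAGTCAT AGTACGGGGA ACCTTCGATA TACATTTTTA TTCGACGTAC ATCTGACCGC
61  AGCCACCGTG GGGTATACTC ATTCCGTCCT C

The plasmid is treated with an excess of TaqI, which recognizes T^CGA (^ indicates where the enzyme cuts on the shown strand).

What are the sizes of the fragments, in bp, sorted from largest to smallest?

74, 17 bp

TaqI sites (TCGA) start at positions 25, 42.
TaqI cuts after the first base of each site, so after positions 25, 42.
Circular molecule, 2 cuts → 2 fragments:
  26–42 → 17 bp
  43–91 then 1–25 → 49 + 25 = 74 bp
Sorted largest to smallest: 74, 17 bp.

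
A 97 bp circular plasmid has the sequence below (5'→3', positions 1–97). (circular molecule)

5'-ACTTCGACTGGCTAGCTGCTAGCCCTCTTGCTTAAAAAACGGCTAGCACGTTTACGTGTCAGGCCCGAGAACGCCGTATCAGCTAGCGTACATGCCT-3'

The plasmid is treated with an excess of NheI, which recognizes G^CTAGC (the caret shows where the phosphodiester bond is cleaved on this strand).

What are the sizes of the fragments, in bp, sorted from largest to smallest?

40, 26, 24, 7 bp

NheI sites (GCTAGC) start at positions 11, 18, 42, 82.
NheI cuts after the first base of each site, so after positions 11, 18, 42, 82.
Circular molecule, 4 cuts → 4 fragments:
  12–18 → 7 bp
  19–42 → 24 bp
  43–82 → 40 bp
  83–97 then 1–11 → 15 + 11 = 26 bp
Sorted largest to smallest: 40, 26, 24, 7 bp.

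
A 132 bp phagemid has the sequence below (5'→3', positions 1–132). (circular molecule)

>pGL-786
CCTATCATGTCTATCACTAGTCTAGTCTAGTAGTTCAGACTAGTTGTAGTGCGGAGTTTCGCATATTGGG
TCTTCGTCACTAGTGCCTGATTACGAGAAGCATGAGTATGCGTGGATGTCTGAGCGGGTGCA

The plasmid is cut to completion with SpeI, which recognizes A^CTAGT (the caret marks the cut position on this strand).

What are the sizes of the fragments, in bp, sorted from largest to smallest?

SpeI sites (ACTAGT) start at positions 16, 39, 79.
SpeI cuts after the first base of each site, so after positions 16, 39, 79.
Circular molecule, 3 cuts → 3 fragments:
  17–39 → 23 bp
  40–79 → 40 bp
  80–132 then 1–16 → 53 + 16 = 69 bp
Sorted largest to smallest: 69, 40, 23 bp.

69, 40, 23 bp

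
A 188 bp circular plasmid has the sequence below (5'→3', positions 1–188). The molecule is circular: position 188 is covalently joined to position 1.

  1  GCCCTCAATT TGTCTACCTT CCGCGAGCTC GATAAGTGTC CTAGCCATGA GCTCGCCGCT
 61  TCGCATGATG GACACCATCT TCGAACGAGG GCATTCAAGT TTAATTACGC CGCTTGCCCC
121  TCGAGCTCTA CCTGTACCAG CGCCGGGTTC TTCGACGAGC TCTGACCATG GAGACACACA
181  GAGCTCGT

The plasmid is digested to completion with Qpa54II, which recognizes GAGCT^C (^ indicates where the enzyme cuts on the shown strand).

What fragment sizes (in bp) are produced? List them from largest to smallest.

Qpa54II sites (GAGCTC) start at positions 25, 49, 123, 157, 181.
Qpa54II cuts after base 5 of each site (before the last base), so after positions 29, 53, 127, 161, 185.
Circular molecule, 5 cuts → 5 fragments:
  30–53 → 24 bp
  54–127 → 74 bp
  128–161 → 34 bp
  162–185 → 24 bp
  186–188 then 1–29 → 3 + 29 = 32 bp
Sorted largest to smallest: 74, 34, 32, 24, 24 bp.

74, 34, 32, 24, 24 bp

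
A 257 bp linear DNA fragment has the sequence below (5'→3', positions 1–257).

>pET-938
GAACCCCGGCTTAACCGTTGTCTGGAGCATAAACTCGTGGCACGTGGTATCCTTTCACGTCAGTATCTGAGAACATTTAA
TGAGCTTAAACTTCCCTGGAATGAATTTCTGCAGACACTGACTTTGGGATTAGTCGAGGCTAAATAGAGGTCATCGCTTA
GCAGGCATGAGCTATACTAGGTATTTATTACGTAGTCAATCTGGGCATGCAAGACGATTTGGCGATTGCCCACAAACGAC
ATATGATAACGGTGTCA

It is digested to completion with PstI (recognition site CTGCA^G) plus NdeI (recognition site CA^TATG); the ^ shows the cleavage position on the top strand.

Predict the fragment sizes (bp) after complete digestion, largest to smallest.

The PstI site (CTGCAG) starts at position 109.
PstI cuts after base 5 of each site (before the last base), so after position 113.
The NdeI site (CATATG) starts at position 240.
NdeI cuts after base 2 of each site, so after position 241.
Combined cut positions: 113, 241.
Linear molecule, 2 cuts → 3 fragments:
  1–113 → 113 bp
  114–241 → 128 bp
  242–257 → 16 bp
Sorted largest to smallest: 128, 113, 16 bp.

128, 113, 16 bp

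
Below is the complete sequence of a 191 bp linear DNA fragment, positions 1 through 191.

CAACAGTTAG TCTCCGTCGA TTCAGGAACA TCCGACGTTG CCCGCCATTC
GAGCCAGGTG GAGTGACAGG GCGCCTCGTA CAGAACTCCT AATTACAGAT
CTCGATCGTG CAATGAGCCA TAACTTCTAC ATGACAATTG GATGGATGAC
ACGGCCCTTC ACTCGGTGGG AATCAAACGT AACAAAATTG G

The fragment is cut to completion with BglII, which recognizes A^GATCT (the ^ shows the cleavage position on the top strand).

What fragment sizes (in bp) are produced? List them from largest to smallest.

97, 94 bp

The BglII site (AGATCT) starts at position 97.
BglII cuts after the first base of each site, so after position 97.
Linear molecule, 1 cut → 2 fragments:
  1–97 → 97 bp
  98–191 → 94 bp
Sorted largest to smallest: 97, 94 bp.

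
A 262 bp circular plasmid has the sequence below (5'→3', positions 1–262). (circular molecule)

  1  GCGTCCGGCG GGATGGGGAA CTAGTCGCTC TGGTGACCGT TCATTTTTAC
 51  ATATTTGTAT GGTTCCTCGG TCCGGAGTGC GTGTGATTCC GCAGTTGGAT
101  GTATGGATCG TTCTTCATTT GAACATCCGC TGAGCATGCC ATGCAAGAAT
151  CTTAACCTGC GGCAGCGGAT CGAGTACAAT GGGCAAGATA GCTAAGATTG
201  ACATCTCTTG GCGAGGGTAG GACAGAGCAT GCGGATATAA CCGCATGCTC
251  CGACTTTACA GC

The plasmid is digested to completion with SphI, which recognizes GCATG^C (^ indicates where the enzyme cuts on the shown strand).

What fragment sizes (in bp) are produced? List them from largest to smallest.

SphI sites (GCATGC) start at positions 134, 227, 243.
SphI cuts after base 5 of each site (before the last base), so after positions 138, 231, 247.
Circular molecule, 3 cuts → 3 fragments:
  139–231 → 93 bp
  232–247 → 16 bp
  248–262 then 1–138 → 15 + 138 = 153 bp
Sorted largest to smallest: 153, 93, 16 bp.

153, 93, 16 bp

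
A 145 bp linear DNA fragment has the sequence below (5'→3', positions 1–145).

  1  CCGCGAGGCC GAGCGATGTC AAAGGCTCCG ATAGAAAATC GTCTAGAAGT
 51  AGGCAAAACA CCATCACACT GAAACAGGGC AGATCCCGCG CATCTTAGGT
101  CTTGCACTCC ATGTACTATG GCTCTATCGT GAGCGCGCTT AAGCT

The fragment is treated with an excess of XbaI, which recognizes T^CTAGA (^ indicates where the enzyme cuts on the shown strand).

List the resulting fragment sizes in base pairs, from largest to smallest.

The XbaI site (TCTAGA) starts at position 42.
XbaI cuts after the first base of each site, so after position 42.
Linear molecule, 1 cut → 2 fragments:
  1–42 → 42 bp
  43–145 → 103 bp
Sorted largest to smallest: 103, 42 bp.

103, 42 bp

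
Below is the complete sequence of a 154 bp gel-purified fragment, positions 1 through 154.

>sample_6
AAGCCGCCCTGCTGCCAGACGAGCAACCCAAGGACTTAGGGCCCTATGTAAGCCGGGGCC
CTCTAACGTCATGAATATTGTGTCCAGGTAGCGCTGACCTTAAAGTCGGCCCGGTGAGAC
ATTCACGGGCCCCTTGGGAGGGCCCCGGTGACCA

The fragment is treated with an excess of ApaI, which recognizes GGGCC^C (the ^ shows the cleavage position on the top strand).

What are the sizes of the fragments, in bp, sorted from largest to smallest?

ApaI sites (GGGCCC) start at positions 39, 56, 127, 140.
ApaI cuts after base 5 of each site (before the last base), so after positions 43, 60, 131, 144.
Linear molecule, 4 cuts → 5 fragments:
  1–43 → 43 bp
  44–60 → 17 bp
  61–131 → 71 bp
  132–144 → 13 bp
  145–154 → 10 bp
Sorted largest to smallest: 71, 43, 17, 13, 10 bp.

71, 43, 17, 13, 10 bp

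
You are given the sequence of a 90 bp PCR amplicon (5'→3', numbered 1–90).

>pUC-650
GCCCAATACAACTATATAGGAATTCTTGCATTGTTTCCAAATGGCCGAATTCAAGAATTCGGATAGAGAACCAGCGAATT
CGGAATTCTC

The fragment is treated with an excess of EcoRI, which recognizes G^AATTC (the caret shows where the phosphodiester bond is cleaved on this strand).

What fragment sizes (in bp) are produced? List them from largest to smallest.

EcoRI sites (GAATTC) start at positions 20, 47, 55, 76, 83.
EcoRI cuts after the first base of each site, so after positions 20, 47, 55, 76, 83.
Linear molecule, 5 cuts → 6 fragments:
  1–20 → 20 bp
  21–47 → 27 bp
  48–55 → 8 bp
  56–76 → 21 bp
  77–83 → 7 bp
  84–90 → 7 bp
Sorted largest to smallest: 27, 21, 20, 8, 7, 7 bp.

27, 21, 20, 8, 7, 7 bp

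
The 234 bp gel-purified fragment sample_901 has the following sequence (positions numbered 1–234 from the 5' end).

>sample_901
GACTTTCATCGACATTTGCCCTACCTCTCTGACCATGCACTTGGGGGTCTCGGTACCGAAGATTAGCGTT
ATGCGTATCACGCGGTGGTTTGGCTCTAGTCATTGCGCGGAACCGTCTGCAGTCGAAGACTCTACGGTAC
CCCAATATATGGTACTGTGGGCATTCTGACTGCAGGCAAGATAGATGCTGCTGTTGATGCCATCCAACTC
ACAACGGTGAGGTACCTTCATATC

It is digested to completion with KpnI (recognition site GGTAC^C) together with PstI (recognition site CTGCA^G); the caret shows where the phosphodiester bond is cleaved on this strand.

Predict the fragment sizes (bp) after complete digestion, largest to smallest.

KpnI sites (GGTACC) start at positions 52, 136, 221.
KpnI cuts after base 5 of each site (before the last base), so after positions 56, 140, 225.
PstI sites (CTGCAG) start at positions 117, 170.
PstI cuts after base 5 of each site (before the last base), so after positions 121, 174.
Combined cut positions: 56, 121, 140, 174, 225.
Linear molecule, 5 cuts → 6 fragments:
  1–56 → 56 bp
  57–121 → 65 bp
  122–140 → 19 bp
  141–174 → 34 bp
  175–225 → 51 bp
  226–234 → 9 bp
Sorted largest to smallest: 65, 56, 51, 34, 19, 9 bp.

65, 56, 51, 34, 19, 9 bp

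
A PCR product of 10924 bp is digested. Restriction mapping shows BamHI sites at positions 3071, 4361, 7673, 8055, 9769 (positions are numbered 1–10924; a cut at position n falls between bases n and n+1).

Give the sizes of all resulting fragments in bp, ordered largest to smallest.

3312, 3071, 1714, 1290, 1155, 382 bp

Linear molecule, 5 cuts → 6 fragments:
  3071 − 0 = 3071 bp
  4361 − 3071 = 1290 bp
  7673 − 4361 = 3312 bp
  8055 − 7673 = 382 bp
  9769 − 8055 = 1714 bp
  10924 − 9769 = 1155 bp
Sorted largest to smallest: 3312, 3071, 1714, 1290, 1155, 382 bp.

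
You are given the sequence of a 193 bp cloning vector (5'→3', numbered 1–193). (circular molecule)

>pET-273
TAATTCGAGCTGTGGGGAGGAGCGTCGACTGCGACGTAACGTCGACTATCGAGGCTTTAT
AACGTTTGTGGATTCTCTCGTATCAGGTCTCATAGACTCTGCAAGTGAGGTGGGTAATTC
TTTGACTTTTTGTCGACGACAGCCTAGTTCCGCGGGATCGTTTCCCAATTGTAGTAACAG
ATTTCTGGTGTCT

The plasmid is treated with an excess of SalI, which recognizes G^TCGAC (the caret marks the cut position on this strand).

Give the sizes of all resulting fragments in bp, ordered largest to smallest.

91, 85, 17 bp

SalI sites (GTCGAC) start at positions 24, 41, 132.
SalI cuts after the first base of each site, so after positions 24, 41, 132.
Circular molecule, 3 cuts → 3 fragments:
  25–41 → 17 bp
  42–132 → 91 bp
  133–193 then 1–24 → 61 + 24 = 85 bp
Sorted largest to smallest: 91, 85, 17 bp.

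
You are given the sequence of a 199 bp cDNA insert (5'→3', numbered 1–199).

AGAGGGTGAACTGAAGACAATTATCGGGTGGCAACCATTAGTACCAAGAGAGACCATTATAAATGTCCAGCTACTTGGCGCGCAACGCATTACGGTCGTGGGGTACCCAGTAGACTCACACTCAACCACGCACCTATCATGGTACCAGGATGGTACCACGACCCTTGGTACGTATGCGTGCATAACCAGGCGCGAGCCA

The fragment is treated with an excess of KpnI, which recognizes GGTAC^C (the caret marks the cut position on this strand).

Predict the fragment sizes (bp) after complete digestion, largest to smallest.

106, 43, 39, 11 bp

KpnI sites (GGTACC) start at positions 102, 141, 152.
KpnI cuts after base 5 of each site (before the last base), so after positions 106, 145, 156.
Linear molecule, 3 cuts → 4 fragments:
  1–106 → 106 bp
  107–145 → 39 bp
  146–156 → 11 bp
  157–199 → 43 bp
Sorted largest to smallest: 106, 43, 39, 11 bp.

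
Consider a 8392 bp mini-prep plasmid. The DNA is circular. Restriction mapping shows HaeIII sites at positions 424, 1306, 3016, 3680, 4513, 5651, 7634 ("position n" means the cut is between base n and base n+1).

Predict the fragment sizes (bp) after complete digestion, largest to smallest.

Circular molecule, 7 cuts → 7 fragments:
  1306 − 424 = 882 bp
  3016 − 1306 = 1710 bp
  3680 − 3016 = 664 bp
  4513 − 3680 = 833 bp
  5651 − 4513 = 1138 bp
  7634 − 5651 = 1983 bp
  wrap: 8392 − 7634 + 424 = 1182 bp
Sorted largest to smallest: 1983, 1710, 1182, 1138, 882, 833, 664 bp.

1983, 1710, 1182, 1138, 882, 833, 664 bp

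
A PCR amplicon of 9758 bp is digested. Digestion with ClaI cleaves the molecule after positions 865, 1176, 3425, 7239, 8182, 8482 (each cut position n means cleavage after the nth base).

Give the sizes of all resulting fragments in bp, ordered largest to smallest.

3814, 2249, 1276, 943, 865, 311, 300 bp

Linear molecule, 6 cuts → 7 fragments:
  865 − 0 = 865 bp
  1176 − 865 = 311 bp
  3425 − 1176 = 2249 bp
  7239 − 3425 = 3814 bp
  8182 − 7239 = 943 bp
  8482 − 8182 = 300 bp
  9758 − 8482 = 1276 bp
Sorted largest to smallest: 3814, 2249, 1276, 943, 865, 311, 300 bp.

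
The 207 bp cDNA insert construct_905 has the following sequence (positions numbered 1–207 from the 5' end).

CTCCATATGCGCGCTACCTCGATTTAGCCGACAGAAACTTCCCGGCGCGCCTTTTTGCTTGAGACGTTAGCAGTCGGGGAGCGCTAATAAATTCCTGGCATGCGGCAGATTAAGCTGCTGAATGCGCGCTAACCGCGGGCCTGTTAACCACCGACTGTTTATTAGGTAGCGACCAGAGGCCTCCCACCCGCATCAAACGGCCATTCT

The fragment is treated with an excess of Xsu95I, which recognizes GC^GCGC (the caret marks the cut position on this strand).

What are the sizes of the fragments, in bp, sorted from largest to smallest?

Xsu95I sites (GCGCGC) start at positions 9, 45, 124.
Xsu95I cuts after base 2 of each site, so after positions 10, 46, 125.
Linear molecule, 3 cuts → 4 fragments:
  1–10 → 10 bp
  11–46 → 36 bp
  47–125 → 79 bp
  126–207 → 82 bp
Sorted largest to smallest: 82, 79, 36, 10 bp.

82, 79, 36, 10 bp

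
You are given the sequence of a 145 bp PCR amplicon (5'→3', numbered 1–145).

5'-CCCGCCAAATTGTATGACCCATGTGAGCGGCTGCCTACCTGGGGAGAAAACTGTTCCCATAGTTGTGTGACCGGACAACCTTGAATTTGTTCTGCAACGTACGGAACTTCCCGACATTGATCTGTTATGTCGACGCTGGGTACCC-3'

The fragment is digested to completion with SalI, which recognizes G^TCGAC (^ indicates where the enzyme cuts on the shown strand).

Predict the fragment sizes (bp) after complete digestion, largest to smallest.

129, 16 bp

The SalI site (GTCGAC) starts at position 129.
SalI cuts after the first base of each site, so after position 129.
Linear molecule, 1 cut → 2 fragments:
  1–129 → 129 bp
  130–145 → 16 bp
Sorted largest to smallest: 129, 16 bp.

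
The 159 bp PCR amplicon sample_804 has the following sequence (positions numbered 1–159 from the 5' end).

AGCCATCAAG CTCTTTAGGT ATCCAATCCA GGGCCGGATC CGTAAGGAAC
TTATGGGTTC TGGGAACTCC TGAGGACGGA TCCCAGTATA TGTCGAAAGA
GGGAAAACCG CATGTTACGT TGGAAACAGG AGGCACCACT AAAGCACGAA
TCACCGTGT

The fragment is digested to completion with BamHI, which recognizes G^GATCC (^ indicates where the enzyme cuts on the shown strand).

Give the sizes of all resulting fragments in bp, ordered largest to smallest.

81, 42, 36 bp

BamHI sites (GGATCC) start at positions 36, 78.
BamHI cuts after the first base of each site, so after positions 36, 78.
Linear molecule, 2 cuts → 3 fragments:
  1–36 → 36 bp
  37–78 → 42 bp
  79–159 → 81 bp
Sorted largest to smallest: 81, 42, 36 bp.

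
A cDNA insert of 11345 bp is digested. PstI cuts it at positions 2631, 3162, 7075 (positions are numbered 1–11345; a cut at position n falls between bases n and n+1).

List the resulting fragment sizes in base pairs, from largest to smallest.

4270, 3913, 2631, 531 bp

Linear molecule, 3 cuts → 4 fragments:
  2631 − 0 = 2631 bp
  3162 − 2631 = 531 bp
  7075 − 3162 = 3913 bp
  11345 − 7075 = 4270 bp
Sorted largest to smallest: 4270, 3913, 2631, 531 bp.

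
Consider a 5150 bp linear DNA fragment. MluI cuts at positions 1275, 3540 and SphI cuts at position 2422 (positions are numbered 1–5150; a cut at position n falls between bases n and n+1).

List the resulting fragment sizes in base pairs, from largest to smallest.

1610, 1275, 1147, 1118 bp

Combined cut positions (sorted): 1275, 2422, 3540.
Linear molecule, 3 cuts → 4 fragments:
  1275 − 0 = 1275 bp
  2422 − 1275 = 1147 bp
  3540 − 2422 = 1118 bp
  5150 − 3540 = 1610 bp
Sorted largest to smallest: 1610, 1275, 1147, 1118 bp.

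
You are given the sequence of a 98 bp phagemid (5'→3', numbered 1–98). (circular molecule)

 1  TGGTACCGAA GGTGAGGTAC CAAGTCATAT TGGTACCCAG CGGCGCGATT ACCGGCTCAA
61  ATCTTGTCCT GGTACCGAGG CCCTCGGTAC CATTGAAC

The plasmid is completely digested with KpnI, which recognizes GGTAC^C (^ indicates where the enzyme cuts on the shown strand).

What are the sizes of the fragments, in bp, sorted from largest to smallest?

KpnI sites (GGTACC) start at positions 2, 16, 32, 71, 86.
KpnI cuts after base 5 of each site (before the last base), so after positions 6, 20, 36, 75, 90.
Circular molecule, 5 cuts → 5 fragments:
  7–20 → 14 bp
  21–36 → 16 bp
  37–75 → 39 bp
  76–90 → 15 bp
  91–98 then 1–6 → 8 + 6 = 14 bp
Sorted largest to smallest: 39, 16, 15, 14, 14 bp.

39, 16, 15, 14, 14 bp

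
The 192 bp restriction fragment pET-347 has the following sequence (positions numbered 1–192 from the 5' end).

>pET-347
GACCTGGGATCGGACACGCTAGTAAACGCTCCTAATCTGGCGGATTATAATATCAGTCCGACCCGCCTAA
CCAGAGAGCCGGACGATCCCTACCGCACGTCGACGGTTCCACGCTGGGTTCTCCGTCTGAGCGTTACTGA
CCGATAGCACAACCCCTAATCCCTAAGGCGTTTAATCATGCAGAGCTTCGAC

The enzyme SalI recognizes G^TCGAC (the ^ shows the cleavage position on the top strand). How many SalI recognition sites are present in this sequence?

GTCGAC occurs starting at position 99.
SalI cuts at 1 site.

1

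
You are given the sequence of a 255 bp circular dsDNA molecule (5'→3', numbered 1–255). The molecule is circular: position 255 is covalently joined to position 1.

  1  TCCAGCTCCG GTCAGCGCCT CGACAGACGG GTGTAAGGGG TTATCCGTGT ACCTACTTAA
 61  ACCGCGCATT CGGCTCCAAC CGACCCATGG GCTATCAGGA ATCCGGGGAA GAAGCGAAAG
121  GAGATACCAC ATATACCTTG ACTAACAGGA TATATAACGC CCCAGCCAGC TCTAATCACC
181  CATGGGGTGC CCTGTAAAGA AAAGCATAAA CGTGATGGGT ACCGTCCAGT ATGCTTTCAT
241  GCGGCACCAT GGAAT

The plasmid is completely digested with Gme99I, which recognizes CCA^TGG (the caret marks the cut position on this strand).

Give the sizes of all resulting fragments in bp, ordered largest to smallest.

Gme99I sites (CCATGG) start at positions 85, 180, 247.
Gme99I cuts after base 3 of each site, so after positions 87, 182, 249.
Circular molecule, 3 cuts → 3 fragments:
  88–182 → 95 bp
  183–249 → 67 bp
  250–255 then 1–87 → 6 + 87 = 93 bp
Sorted largest to smallest: 95, 93, 67 bp.

95, 93, 67 bp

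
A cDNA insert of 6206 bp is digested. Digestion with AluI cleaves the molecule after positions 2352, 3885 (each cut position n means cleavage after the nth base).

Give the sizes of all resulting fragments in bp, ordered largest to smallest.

2352, 2321, 1533 bp

Linear molecule, 2 cuts → 3 fragments:
  2352 − 0 = 2352 bp
  3885 − 2352 = 1533 bp
  6206 − 3885 = 2321 bp
Sorted largest to smallest: 2352, 2321, 1533 bp.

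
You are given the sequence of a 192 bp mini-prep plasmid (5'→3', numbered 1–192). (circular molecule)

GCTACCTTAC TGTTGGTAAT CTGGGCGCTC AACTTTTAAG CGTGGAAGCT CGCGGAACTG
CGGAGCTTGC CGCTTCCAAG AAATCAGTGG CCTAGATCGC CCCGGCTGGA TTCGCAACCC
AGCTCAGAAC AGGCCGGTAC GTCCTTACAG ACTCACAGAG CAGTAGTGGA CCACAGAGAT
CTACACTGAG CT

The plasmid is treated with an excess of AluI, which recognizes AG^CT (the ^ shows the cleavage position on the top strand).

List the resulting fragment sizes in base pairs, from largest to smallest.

68, 57, 50, 17 bp

AluI sites (AGCT) start at positions 47, 64, 121, 189.
AluI cuts after base 2 of each site, so after positions 48, 65, 122, 190.
Circular molecule, 4 cuts → 4 fragments:
  49–65 → 17 bp
  66–122 → 57 bp
  123–190 → 68 bp
  191–192 then 1–48 → 2 + 48 = 50 bp
Sorted largest to smallest: 68, 57, 50, 17 bp.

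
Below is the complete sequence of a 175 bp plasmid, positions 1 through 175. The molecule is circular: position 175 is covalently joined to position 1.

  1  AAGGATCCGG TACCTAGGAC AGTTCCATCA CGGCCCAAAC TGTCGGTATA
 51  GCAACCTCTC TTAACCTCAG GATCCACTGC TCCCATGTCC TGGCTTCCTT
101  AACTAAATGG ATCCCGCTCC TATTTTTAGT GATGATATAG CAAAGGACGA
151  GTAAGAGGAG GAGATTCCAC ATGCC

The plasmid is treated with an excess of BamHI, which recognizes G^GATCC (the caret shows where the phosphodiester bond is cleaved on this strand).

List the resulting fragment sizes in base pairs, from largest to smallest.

BamHI sites (GGATCC) start at positions 3, 70, 109.
BamHI cuts after the first base of each site, so after positions 3, 70, 109.
Circular molecule, 3 cuts → 3 fragments:
  4–70 → 67 bp
  71–109 → 39 bp
  110–175 then 1–3 → 66 + 3 = 69 bp
Sorted largest to smallest: 69, 67, 39 bp.

69, 67, 39 bp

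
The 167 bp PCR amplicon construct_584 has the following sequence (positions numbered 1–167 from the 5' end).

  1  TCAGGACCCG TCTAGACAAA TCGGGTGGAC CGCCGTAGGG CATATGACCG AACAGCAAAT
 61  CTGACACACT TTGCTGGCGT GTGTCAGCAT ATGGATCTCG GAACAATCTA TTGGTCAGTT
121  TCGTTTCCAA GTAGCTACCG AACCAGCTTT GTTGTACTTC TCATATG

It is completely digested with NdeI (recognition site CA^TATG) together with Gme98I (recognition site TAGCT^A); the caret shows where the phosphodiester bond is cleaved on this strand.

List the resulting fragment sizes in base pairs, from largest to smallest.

NdeI sites (CATATG) start at positions 41, 88, 162.
NdeI cuts after base 2 of each site, so after positions 42, 89, 163.
The Gme98I site (TAGCTA) starts at position 132.
Gme98I cuts after base 5 of each site (before the last base), so after position 136.
Combined cut positions: 42, 89, 136, 163.
Linear molecule, 4 cuts → 5 fragments:
  1–42 → 42 bp
  43–89 → 47 bp
  90–136 → 47 bp
  137–163 → 27 bp
  164–167 → 4 bp
Sorted largest to smallest: 47, 47, 42, 27, 4 bp.

47, 47, 42, 27, 4 bp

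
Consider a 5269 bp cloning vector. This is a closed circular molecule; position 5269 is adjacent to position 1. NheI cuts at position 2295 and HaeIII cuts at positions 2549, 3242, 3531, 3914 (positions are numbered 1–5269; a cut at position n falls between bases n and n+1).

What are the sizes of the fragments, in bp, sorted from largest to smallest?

3650, 693, 383, 289, 254 bp

Combined cut positions (sorted): 2295, 2549, 3242, 3531, 3914.
Circular molecule, 5 cuts → 5 fragments:
  2549 − 2295 = 254 bp
  3242 − 2549 = 693 bp
  3531 − 3242 = 289 bp
  3914 − 3531 = 383 bp
  wrap: 5269 − 3914 + 2295 = 3650 bp
Sorted largest to smallest: 3650, 693, 383, 289, 254 bp.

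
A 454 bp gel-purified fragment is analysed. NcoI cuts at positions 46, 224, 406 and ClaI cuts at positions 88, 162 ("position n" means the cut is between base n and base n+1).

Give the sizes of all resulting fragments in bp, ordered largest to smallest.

182, 74, 62, 48, 46, 42 bp

Combined cut positions (sorted): 46, 88, 162, 224, 406.
Linear molecule, 5 cuts → 6 fragments:
  46 − 0 = 46 bp
  88 − 46 = 42 bp
  162 − 88 = 74 bp
  224 − 162 = 62 bp
  406 − 224 = 182 bp
  454 − 406 = 48 bp
Sorted largest to smallest: 182, 74, 62, 48, 46, 42 bp.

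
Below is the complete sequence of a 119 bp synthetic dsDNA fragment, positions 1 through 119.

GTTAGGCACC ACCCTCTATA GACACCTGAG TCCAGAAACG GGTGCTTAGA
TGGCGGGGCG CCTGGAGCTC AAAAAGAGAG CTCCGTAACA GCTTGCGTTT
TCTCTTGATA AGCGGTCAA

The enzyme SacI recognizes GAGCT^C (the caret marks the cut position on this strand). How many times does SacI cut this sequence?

GAGCTC occurs starting at positions 65, 78.
SacI cuts at 2 sites.

2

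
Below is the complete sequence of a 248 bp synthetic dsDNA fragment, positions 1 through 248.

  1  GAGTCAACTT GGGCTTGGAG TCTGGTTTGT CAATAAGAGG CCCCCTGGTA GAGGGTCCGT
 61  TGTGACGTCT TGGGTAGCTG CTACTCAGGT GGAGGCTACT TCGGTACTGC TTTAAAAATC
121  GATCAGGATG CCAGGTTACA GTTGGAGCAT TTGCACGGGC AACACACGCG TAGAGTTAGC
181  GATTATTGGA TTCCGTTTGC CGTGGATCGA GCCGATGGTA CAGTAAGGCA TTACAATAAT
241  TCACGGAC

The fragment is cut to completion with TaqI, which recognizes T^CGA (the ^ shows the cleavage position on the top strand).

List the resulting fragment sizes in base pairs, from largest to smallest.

TaqI sites (TCGA) start at positions 119, 207.
TaqI cuts after the first base of each site, so after positions 119, 207.
Linear molecule, 2 cuts → 3 fragments:
  1–119 → 119 bp
  120–207 → 88 bp
  208–248 → 41 bp
Sorted largest to smallest: 119, 88, 41 bp.

119, 88, 41 bp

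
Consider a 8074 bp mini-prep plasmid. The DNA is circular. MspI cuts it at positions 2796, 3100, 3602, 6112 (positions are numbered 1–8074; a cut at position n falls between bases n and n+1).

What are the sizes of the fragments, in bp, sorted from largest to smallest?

4758, 2510, 502, 304 bp

Circular molecule, 4 cuts → 4 fragments:
  3100 − 2796 = 304 bp
  3602 − 3100 = 502 bp
  6112 − 3602 = 2510 bp
  wrap: 8074 − 6112 + 2796 = 4758 bp
Sorted largest to smallest: 4758, 2510, 502, 304 bp.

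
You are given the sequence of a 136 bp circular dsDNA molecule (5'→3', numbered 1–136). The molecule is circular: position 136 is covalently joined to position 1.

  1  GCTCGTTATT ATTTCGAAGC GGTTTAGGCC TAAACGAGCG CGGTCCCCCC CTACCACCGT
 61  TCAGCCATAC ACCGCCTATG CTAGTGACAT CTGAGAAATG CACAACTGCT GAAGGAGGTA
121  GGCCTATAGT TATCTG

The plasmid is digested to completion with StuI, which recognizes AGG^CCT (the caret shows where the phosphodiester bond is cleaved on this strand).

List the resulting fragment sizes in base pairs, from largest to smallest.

StuI sites (AGGCCT) start at positions 26, 120.
StuI cuts after base 3 of each site, so after positions 28, 122.
Circular molecule, 2 cuts → 2 fragments:
  29–122 → 94 bp
  123–136 then 1–28 → 14 + 28 = 42 bp
Sorted largest to smallest: 94, 42 bp.

94, 42 bp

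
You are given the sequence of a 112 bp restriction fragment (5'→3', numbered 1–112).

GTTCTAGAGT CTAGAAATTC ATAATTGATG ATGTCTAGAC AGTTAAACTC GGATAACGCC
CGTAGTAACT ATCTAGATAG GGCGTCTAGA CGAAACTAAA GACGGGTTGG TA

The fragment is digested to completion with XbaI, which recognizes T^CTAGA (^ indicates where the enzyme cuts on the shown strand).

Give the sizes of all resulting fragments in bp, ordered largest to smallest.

XbaI sites (TCTAGA) start at positions 3, 10, 34, 72, 85.
XbaI cuts after the first base of each site, so after positions 3, 10, 34, 72, 85.
Linear molecule, 5 cuts → 6 fragments:
  1–3 → 3 bp
  4–10 → 7 bp
  11–34 → 24 bp
  35–72 → 38 bp
  73–85 → 13 bp
  86–112 → 27 bp
Sorted largest to smallest: 38, 27, 24, 13, 7, 3 bp.

38, 27, 24, 13, 7, 3 bp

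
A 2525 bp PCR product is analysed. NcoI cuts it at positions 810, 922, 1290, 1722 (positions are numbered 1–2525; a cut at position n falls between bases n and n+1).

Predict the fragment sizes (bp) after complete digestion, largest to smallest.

Linear molecule, 4 cuts → 5 fragments:
  810 − 0 = 810 bp
  922 − 810 = 112 bp
  1290 − 922 = 368 bp
  1722 − 1290 = 432 bp
  2525 − 1722 = 803 bp
Sorted largest to smallest: 810, 803, 432, 368, 112 bp.

810, 803, 432, 368, 112 bp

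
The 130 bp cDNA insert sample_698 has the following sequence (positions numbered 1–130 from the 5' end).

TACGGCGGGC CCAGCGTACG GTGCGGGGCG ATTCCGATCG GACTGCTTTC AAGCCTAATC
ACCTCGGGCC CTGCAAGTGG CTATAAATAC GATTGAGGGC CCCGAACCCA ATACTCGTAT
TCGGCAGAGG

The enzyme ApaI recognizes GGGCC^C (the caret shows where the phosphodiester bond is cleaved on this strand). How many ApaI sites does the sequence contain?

GGGCCC occurs starting at positions 7, 66, 97.
ApaI cuts at 3 sites.

3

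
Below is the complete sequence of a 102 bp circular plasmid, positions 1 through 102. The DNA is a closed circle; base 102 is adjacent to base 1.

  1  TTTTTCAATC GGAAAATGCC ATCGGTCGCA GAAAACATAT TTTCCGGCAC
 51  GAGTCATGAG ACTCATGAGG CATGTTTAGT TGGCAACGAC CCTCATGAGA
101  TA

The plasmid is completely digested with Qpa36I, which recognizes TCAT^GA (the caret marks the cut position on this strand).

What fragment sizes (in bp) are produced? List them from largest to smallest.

Qpa36I sites (TCATGA) start at positions 54, 63, 93.
Qpa36I cuts after base 4 of each site, so after positions 57, 66, 96.
Circular molecule, 3 cuts → 3 fragments:
  58–66 → 9 bp
  67–96 → 30 bp
  97–102 then 1–57 → 6 + 57 = 63 bp
Sorted largest to smallest: 63, 30, 9 bp.

63, 30, 9 bp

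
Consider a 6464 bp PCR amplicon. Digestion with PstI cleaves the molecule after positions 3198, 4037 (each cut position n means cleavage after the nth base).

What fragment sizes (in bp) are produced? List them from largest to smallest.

Linear molecule, 2 cuts → 3 fragments:
  3198 − 0 = 3198 bp
  4037 − 3198 = 839 bp
  6464 − 4037 = 2427 bp
Sorted largest to smallest: 3198, 2427, 839 bp.

3198, 2427, 839 bp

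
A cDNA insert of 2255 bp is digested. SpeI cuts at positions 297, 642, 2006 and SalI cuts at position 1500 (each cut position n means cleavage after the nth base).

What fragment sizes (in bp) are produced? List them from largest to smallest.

858, 506, 345, 297, 249 bp

Combined cut positions (sorted): 297, 642, 1500, 2006.
Linear molecule, 4 cuts → 5 fragments:
  297 − 0 = 297 bp
  642 − 297 = 345 bp
  1500 − 642 = 858 bp
  2006 − 1500 = 506 bp
  2255 − 2006 = 249 bp
Sorted largest to smallest: 858, 506, 345, 297, 249 bp.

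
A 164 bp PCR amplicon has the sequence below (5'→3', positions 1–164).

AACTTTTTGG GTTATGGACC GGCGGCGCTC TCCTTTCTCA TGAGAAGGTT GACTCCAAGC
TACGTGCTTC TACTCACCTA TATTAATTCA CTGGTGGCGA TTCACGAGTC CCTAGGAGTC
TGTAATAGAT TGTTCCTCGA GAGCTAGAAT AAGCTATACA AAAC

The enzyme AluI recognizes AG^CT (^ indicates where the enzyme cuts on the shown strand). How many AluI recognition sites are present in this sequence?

3

AGCT occurs starting at positions 58, 142, 152.
AluI cuts at 3 sites.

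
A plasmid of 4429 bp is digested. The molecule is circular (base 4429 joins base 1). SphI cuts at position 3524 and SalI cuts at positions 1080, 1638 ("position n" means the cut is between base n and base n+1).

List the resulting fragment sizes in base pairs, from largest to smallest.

1985, 1886, 558 bp

Combined cut positions (sorted): 1080, 1638, 3524.
Circular molecule, 3 cuts → 3 fragments:
  1638 − 1080 = 558 bp
  3524 − 1638 = 1886 bp
  wrap: 4429 − 3524 + 1080 = 1985 bp
Sorted largest to smallest: 1985, 1886, 558 bp.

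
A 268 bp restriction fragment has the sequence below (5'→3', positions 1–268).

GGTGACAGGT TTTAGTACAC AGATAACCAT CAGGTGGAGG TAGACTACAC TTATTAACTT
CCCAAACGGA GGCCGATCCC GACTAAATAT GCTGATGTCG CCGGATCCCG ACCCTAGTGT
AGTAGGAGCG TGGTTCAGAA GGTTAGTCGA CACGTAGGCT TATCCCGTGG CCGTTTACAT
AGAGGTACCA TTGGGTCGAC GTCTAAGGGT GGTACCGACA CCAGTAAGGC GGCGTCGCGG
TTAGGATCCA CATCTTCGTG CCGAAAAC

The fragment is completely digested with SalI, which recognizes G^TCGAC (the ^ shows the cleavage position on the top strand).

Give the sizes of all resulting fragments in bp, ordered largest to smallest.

146, 73, 49 bp

SalI sites (GTCGAC) start at positions 146, 195.
SalI cuts after the first base of each site, so after positions 146, 195.
Linear molecule, 2 cuts → 3 fragments:
  1–146 → 146 bp
  147–195 → 49 bp
  196–268 → 73 bp
Sorted largest to smallest: 146, 73, 49 bp.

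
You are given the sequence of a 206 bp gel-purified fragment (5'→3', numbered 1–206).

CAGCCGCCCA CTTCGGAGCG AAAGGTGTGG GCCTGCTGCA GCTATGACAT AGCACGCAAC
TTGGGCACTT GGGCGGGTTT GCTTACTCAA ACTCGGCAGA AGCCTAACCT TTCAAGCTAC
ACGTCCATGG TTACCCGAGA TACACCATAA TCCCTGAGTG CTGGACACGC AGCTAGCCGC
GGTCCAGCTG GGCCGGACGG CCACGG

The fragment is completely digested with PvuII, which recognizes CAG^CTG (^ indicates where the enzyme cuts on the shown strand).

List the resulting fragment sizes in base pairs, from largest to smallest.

187, 19 bp

The PvuII site (CAGCTG) starts at position 185.
PvuII cuts after base 3 of each site, so after position 187.
Linear molecule, 1 cut → 2 fragments:
  1–187 → 187 bp
  188–206 → 19 bp
Sorted largest to smallest: 187, 19 bp.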